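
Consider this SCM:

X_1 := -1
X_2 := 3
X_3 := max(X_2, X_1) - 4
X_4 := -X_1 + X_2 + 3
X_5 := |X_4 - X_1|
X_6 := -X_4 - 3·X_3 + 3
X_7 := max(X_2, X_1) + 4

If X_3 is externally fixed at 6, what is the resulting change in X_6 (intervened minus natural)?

-21

The intervention breaks the incoming arrows to X_3: X_3 := max(X_2, X_1) - 4 no longer applies, and X_3 = 6.
X_4 = -X_1 + X_2 + 3  [with X_1=-1, X_2=3]  = 7
X_6 = -X_4 - 3·X_3 + 3  [with X_4=7, X_3=6]  = -22
Without intervention: X_3 = max(X_2, X_1) - 4  [with X_2=3, X_1=-1]  = -1; X_4 = -X_1 + X_2 + 3  [with X_1=-1, X_2=3]  = 7; X_6 = -X_4 - 3·X_3 + 3  [with X_4=7, X_3=-1]  = -1.
Change = -22 − (-1) = -21.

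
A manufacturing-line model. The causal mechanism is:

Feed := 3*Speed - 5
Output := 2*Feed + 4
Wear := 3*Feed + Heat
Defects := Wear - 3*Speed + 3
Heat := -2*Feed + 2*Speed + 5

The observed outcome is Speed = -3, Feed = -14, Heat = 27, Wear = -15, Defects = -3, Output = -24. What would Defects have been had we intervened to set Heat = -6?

do(Heat=-6) replaces the equation Heat := -2*Feed + 2*Speed + 5 with the constant Heat = -6.
Feed = 3*Speed - 5  [with Speed=-3]  = -14
Wear = 3*Feed + Heat  [with Feed=-14, Heat=-6]  = -48
Defects = Wear - 3*Speed + 3  [with Wear=-48, Speed=-3]  = -36

-36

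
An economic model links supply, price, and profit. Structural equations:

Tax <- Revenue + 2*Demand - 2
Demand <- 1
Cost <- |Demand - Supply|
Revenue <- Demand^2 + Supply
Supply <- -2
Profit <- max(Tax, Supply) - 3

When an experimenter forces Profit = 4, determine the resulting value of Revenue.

do(Profit=4) replaces the equation Profit <- max(Tax, Supply) - 3 with the constant Profit = 4.
No directed path runs from Profit to Revenue, so Revenue keeps its natural value.
Revenue = Demand^2 + Supply  [with Demand=1, Supply=-2]  = -1

-1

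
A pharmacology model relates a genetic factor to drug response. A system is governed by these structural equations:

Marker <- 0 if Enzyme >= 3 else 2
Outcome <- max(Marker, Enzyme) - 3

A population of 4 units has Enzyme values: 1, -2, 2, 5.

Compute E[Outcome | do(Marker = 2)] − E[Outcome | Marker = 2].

do(Marker=2) breaks Marker's dependence on Enzyme. With Marker=2 fixed, Outcome across the units is -1, -1, -1, 2, mean -0.25.
E[Outcome|Marker=2] averages over only the 3 units with Marker=2 (Enzyme = 1, -2, 2): Outcome = -1, -1, -1, mean -1.
Difference = -0.25 − (-1) = 0.75.

0.75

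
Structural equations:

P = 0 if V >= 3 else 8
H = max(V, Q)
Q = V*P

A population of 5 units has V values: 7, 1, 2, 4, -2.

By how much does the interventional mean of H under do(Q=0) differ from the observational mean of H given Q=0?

Under do(Q=0), Q's equation is replaced by Q=0 for every unit. Per-unit H: 7, 1, 2, 4, 0. Mean = 2.8.
Observing Q=0 restricts to units where Q's equation naturally yields 0: V ∈ {7, 4}. In that subpopulation H = 7, 4, mean 5.5.
Difference = 2.8 − 5.5 = -2.7.

-2.7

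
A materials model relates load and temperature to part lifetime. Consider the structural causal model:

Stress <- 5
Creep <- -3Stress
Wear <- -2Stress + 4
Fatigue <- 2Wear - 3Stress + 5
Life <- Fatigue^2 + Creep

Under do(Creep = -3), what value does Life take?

481

do(Creep=-3) replaces the equation Creep <- -3Stress with the constant Creep = -3.
Wear = -2Stress + 4  [with Stress=5]  = -6
Fatigue = 2Wear - 3Stress + 5  [with Wear=-6, Stress=5]  = -22
Life = Fatigue^2 + Creep  [with Fatigue=-22, Creep=-3]  = 481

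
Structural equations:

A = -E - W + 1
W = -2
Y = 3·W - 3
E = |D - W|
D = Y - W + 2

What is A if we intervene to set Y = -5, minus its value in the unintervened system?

2

do(Y=-5) replaces the equation Y = 3·W - 3 with the constant Y = -5.
D = Y - W + 2  [with Y=-5, W=-2]  = -1
E = |D - W|  [with D=-1, W=-2]  = 1
A = -E - W + 1  [with E=1, W=-2]  = 2
Without intervention: Y = 3·W - 3  [with W=-2]  = -9; D = Y - W + 2  [with Y=-9, W=-2]  = -5; E = |D - W|  [with D=-5, W=-2]  = 3; A = -E - W + 1  [with E=3, W=-2]  = 0.
Change = 2 − 0 = 2.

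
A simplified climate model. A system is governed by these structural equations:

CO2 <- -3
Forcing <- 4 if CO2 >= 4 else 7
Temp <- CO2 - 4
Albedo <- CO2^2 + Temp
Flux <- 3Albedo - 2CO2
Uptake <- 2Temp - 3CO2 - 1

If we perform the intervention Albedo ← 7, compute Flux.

27

Intervening sets Albedo = 7 and removes its equation (Albedo <- CO2^2 + Temp).
Flux = 3Albedo - 2CO2  [with Albedo=7, CO2=-3]  = 27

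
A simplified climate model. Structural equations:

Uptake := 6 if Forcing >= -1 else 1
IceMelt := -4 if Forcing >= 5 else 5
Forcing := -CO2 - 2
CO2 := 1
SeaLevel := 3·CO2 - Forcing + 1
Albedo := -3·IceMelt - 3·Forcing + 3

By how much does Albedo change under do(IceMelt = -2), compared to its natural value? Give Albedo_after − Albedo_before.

21

The intervention breaks the incoming arrows to IceMelt: IceMelt := -4 if Forcing >= 5 else 5 no longer applies, and IceMelt = -2.
Forcing = -CO2 - 2  [with CO2=1]  = -3
Albedo = -3·IceMelt - 3·Forcing + 3  [with IceMelt=-2, Forcing=-3]  = 18
Without intervention: Forcing = -CO2 - 2  [with CO2=1]  = -3; IceMelt = -4 if Forcing >= 5 else 5  [with Forcing=-3]  = 5; Albedo = -3·IceMelt - 3·Forcing + 3  [with IceMelt=5, Forcing=-3]  = -3.
Change = 18 − (-3) = 21.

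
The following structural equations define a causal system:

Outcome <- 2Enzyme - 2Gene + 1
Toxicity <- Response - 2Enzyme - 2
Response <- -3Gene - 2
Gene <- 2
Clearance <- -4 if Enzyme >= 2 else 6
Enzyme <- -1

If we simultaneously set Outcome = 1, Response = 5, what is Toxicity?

Under do(Outcome = 1, Response = 5), each intervened variable's structural equation is replaced by its fixed value.
Toxicity = Response - 2Enzyme - 2  [with Response=5, Enzyme=-1]  = 5

5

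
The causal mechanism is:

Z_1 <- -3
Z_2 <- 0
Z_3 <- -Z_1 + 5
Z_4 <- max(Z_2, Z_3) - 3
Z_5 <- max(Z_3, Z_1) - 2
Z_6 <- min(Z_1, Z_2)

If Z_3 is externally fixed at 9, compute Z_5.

7

do(Z_3=9) replaces the equation Z_3 <- -Z_1 + 5 with the constant Z_3 = 9.
Z_5 = max(Z_3, Z_1) - 2  [with Z_3=9, Z_1=-3]  = 7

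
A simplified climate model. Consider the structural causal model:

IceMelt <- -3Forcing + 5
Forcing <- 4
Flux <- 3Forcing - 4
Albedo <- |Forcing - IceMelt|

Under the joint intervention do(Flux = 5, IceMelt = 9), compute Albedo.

Setting Flux = 5, IceMelt = 9 by intervention discards those variables' equations.
Albedo = |Forcing - IceMelt|  [with Forcing=4, IceMelt=9]  = 5

5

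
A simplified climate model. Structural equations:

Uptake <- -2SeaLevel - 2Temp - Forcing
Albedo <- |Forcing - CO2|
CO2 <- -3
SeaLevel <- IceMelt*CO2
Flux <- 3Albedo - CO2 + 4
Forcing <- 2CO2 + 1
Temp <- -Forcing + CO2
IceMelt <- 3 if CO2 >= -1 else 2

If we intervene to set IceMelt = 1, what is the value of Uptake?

do(IceMelt=1) replaces the equation IceMelt <- 3 if CO2 >= -1 else 2 with the constant IceMelt = 1.
Forcing = 2CO2 + 1  [with CO2=-3]  = -5
Temp = -Forcing + CO2  [with Forcing=-5, CO2=-3]  = 2
SeaLevel = IceMelt*CO2  [with IceMelt=1, CO2=-3]  = -3
Uptake = -2SeaLevel - 2Temp - Forcing  [with SeaLevel=-3, Temp=2, Forcing=-5]  = 7

7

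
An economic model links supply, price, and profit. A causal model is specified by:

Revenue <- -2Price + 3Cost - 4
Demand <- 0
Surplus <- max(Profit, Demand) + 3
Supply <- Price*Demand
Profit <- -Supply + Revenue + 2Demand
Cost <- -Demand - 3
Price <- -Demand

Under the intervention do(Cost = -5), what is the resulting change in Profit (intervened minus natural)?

-6

Under do(Cost=-5), the mechanism Cost <- -Demand - 3 is discarded; Cost is fixed at -5.
Price = -Demand  [with Demand=0]  = 0
Supply = Price*Demand  [with Price=0, Demand=0]  = 0
Revenue = -2Price + 3Cost - 4  [with Price=0, Cost=-5]  = -19
Profit = -Supply + Revenue + 2Demand  [with Supply=0, Revenue=-19, Demand=0]  = -19
Without intervention: Price = -Demand  [with Demand=0]  = 0; Supply = Price*Demand  [with Price=0, Demand=0]  = 0; Cost = -Demand - 3  [with Demand=0]  = -3; Revenue = -2Price + 3Cost - 4  [with Price=0, Cost=-3]  = -13; Profit = -Supply + Revenue + 2Demand  [with Supply=0, Revenue=-13, Demand=0]  = -13.
Change = -19 − (-13) = -6.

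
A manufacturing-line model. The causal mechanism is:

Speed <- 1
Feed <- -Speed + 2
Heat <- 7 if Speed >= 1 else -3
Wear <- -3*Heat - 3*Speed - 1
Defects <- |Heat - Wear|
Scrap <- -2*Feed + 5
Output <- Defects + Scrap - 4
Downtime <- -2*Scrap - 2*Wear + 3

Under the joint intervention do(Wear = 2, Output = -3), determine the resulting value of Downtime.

-7

Setting Wear = 2, Output = -3 by intervention discards those variables' equations.
Feed = -Speed + 2  [with Speed=1]  = 1
Scrap = -2*Feed + 5  [with Feed=1]  = 3
Downtime = -2*Scrap - 2*Wear + 3  [with Scrap=3, Wear=2]  = -7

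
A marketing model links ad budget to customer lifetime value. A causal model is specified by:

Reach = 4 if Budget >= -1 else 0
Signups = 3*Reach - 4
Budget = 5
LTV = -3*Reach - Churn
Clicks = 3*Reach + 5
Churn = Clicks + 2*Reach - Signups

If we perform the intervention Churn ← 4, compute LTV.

The intervention breaks the incoming arrows to Churn: Churn = Clicks + 2*Reach - Signups no longer applies, and Churn = 4.
Reach = 4 if Budget >= -1 else 0  [with Budget=5]  = 4
LTV = -3*Reach - Churn  [with Reach=4, Churn=4]  = -16

-16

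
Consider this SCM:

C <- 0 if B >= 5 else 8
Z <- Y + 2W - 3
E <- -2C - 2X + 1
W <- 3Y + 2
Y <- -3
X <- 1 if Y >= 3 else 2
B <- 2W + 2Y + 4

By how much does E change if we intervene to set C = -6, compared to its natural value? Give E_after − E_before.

28

Intervening sets C = -6 and removes its equation (C <- 0 if B >= 5 else 8).
X = 1 if Y >= 3 else 2  [with Y=-3]  = 2
E = -2C - 2X + 1  [with C=-6, X=2]  = 9
Without intervention: W = 3Y + 2  [with Y=-3]  = -7; B = 2W + 2Y + 4  [with W=-7, Y=-3]  = -16; X = 1 if Y >= 3 else 2  [with Y=-3]  = 2; C = 0 if B >= 5 else 8  [with B=-16]  = 8; E = -2C - 2X + 1  [with C=8, X=2]  = -19.
Change = 9 − (-19) = 28.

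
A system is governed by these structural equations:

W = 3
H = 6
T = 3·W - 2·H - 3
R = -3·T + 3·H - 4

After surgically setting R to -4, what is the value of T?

-6

Under do(R=-4), the mechanism R = -3·T + 3·H - 4 is discarded; R is fixed at -4.
Since T is not a descendant of the intervened variable, it is unaffected.
T = 3·W - 2·H - 3  [with W=3, H=6]  = -6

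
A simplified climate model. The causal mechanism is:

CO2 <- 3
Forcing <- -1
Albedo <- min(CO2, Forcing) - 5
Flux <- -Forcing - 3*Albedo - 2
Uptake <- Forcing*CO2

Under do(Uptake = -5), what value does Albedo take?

-6

do(Uptake=-5) replaces the equation Uptake <- Forcing*CO2 with the constant Uptake = -5.
Albedo is not downstream of the intervention, so its value is determined by the original equations.
Albedo = min(CO2, Forcing) - 5  [with CO2=3, Forcing=-1]  = -6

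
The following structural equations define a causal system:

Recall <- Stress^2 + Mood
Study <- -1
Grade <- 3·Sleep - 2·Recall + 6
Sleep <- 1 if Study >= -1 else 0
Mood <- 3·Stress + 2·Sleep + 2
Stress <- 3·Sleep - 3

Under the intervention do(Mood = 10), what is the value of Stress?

0

Under do(Mood=10), the mechanism Mood <- 3·Stress + 2·Sleep + 2 is discarded; Mood is fixed at 10.
Since Stress is not a descendant of the intervened variable, it is unaffected.
Sleep = 1 if Study >= -1 else 0  [with Study=-1]  = 1
Stress = 3·Sleep - 3  [with Sleep=1]  = 0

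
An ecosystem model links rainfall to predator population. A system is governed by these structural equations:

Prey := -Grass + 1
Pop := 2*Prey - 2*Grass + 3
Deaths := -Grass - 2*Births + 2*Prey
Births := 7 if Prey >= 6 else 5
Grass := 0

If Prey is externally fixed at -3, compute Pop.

-3

do(Prey=-3) replaces the equation Prey := -Grass + 1 with the constant Prey = -3.
Pop = 2*Prey - 2*Grass + 3  [with Prey=-3, Grass=0]  = -3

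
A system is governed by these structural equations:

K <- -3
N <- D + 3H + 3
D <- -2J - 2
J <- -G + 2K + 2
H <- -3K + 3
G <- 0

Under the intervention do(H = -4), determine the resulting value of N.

Under do(H=-4), the mechanism H <- -3K + 3 is discarded; H is fixed at -4.
J = -G + 2K + 2  [with G=0, K=-3]  = -4
D = -2J - 2  [with J=-4]  = 6
N = D + 3H + 3  [with D=6, H=-4]  = -3

-3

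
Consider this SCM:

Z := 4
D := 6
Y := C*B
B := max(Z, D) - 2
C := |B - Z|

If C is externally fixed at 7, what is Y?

28

Intervening sets C = 7 and removes its equation (C := |B - Z|).
B = max(Z, D) - 2  [with Z=4, D=6]  = 4
Y = C*B  [with C=7, B=4]  = 28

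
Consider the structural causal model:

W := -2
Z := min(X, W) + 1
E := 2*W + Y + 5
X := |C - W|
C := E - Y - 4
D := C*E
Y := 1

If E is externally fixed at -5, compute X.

The intervention breaks the incoming arrows to E: E := 2*W + Y + 5 no longer applies, and E = -5.
C = E - Y - 4  [with E=-5, Y=1]  = -10
X = |C - W|  [with C=-10, W=-2]  = 8

8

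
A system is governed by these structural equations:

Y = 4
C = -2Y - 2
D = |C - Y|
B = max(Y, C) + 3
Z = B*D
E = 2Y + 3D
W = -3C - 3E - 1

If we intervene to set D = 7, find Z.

49

do(D=7) replaces the equation D = |C - Y| with the constant D = 7.
C = -2Y - 2  [with Y=4]  = -10
B = max(Y, C) + 3  [with Y=4, C=-10]  = 7
Z = B*D  [with B=7, D=7]  = 49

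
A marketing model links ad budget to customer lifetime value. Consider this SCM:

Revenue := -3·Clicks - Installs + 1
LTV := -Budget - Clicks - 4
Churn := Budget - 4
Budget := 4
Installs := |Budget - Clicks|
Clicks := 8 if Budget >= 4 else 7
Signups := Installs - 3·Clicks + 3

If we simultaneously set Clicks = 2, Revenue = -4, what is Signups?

The joint intervention fixes Clicks = 2, Revenue = -4, removing each variable's own equation.
Installs = |Budget - Clicks|  [with Budget=4, Clicks=2]  = 2
Signups = Installs - 3·Clicks + 3  [with Installs=2, Clicks=2]  = -1

-1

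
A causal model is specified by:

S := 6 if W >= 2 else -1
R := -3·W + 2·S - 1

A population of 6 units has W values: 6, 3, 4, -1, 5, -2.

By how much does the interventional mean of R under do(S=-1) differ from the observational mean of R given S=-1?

do(S=-1) breaks S's dependence on W. With S=-1 fixed, R across the units is -21, -12, -15, 0, -18, 3, mean -10.5.
E[R|S=-1] averages over only the 2 units with S=-1 (W = -1, -2): R = 0, 3, mean 1.5.
Difference = -10.5 − 1.5 = -12.

-12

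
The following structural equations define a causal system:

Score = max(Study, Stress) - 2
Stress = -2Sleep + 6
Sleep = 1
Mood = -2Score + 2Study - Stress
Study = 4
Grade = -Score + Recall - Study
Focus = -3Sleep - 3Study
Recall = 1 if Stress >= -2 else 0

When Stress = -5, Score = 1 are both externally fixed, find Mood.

11

Setting Stress = -5, Score = 1 by intervention discards those variables' equations.
Mood = -2Score + 2Study - Stress  [with Score=1, Study=4, Stress=-5]  = 11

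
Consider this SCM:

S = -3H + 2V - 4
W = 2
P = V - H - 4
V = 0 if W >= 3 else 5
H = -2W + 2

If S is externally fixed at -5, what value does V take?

do(S=-5) replaces the equation S = -3H + 2V - 4 with the constant S = -5.
V is not downstream of the intervention, so its value is determined by the original equations.
V = 0 if W >= 3 else 5  [with W=2]  = 5

5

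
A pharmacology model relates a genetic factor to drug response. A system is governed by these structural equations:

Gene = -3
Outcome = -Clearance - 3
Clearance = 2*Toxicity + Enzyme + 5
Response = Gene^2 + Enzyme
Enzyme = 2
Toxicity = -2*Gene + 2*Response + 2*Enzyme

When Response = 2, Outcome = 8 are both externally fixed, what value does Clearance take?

The joint intervention fixes Response = 2, Outcome = 8, removing each variable's own equation.
Toxicity = -2*Gene + 2*Response + 2*Enzyme  [with Gene=-3, Response=2, Enzyme=2]  = 14
Clearance = 2*Toxicity + Enzyme + 5  [with Toxicity=14, Enzyme=2]  = 35

35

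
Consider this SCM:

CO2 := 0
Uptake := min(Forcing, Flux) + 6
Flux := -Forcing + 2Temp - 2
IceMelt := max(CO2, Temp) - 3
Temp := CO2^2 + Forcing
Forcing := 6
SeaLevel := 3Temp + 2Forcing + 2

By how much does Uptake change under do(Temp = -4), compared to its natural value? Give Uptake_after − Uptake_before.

The intervention breaks the incoming arrows to Temp: Temp := CO2^2 + Forcing no longer applies, and Temp = -4.
Flux = -Forcing + 2Temp - 2  [with Forcing=6, Temp=-4]  = -16
Uptake = min(Forcing, Flux) + 6  [with Forcing=6, Flux=-16]  = -10
Without intervention: Temp = CO2^2 + Forcing  [with CO2=0, Forcing=6]  = 6; Flux = -Forcing + 2Temp - 2  [with Forcing=6, Temp=6]  = 4; Uptake = min(Forcing, Flux) + 6  [with Forcing=6, Flux=4]  = 10.
Change = -10 − 10 = -20.

-20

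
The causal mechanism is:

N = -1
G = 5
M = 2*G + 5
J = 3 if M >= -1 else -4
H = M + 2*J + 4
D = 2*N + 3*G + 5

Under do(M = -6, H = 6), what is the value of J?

The joint intervention fixes M = -6, H = 6, removing each variable's own equation.
J = 3 if M >= -1 else -4  [with M=-6]  = -4

-4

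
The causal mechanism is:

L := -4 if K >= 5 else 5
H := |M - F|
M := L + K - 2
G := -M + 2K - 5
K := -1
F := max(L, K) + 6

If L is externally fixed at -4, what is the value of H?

12

do(L=-4) replaces the equation L := -4 if K >= 5 else 5 with the constant L = -4.
M = L + K - 2  [with L=-4, K=-1]  = -7
F = max(L, K) + 6  [with L=-4, K=-1]  = 5
H = |M - F|  [with M=-7, F=5]  = 12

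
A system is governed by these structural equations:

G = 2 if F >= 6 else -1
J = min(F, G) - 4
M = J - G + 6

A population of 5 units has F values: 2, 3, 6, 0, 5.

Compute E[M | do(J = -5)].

do(J=-5) breaks J's dependence on F. With J=-5 fixed, M across the units is 2, 2, -1, 2, 2, mean 1.4.

1.4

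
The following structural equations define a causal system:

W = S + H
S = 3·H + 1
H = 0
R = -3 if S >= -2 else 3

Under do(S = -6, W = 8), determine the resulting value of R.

The joint intervention fixes S = -6, W = 8, removing each variable's own equation.
R = -3 if S >= -2 else 3  [with S=-6]  = 3

3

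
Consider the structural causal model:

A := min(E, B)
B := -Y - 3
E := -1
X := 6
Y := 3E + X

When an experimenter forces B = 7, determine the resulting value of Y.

3

Under do(B=7), the mechanism B := -Y - 3 is discarded; B is fixed at 7.
Since Y is not a descendant of the intervened variable, it is unaffected.
Y = 3E + X  [with E=-1, X=6]  = 3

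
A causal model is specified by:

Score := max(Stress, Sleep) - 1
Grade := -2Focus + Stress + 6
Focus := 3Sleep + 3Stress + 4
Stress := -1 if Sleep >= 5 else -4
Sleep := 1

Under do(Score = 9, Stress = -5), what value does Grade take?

17

The joint intervention fixes Score = 9, Stress = -5, removing each variable's own equation.
Focus = 3Sleep + 3Stress + 4  [with Sleep=1, Stress=-5]  = -8
Grade = -2Focus + Stress + 6  [with Focus=-8, Stress=-5]  = 17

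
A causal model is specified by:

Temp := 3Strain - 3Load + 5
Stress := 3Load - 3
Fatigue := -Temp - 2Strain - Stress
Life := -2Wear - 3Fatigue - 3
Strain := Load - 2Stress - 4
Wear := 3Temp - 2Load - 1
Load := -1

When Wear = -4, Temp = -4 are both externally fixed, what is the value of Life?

17

Setting Wear = -4, Temp = -4 by intervention discards those variables' equations.
Stress = 3Load - 3  [with Load=-1]  = -6
Strain = Load - 2Stress - 4  [with Load=-1, Stress=-6]  = 7
Fatigue = -Temp - 2Strain - Stress  [with Temp=-4, Strain=7, Stress=-6]  = -4
Life = -2Wear - 3Fatigue - 3  [with Wear=-4, Fatigue=-4]  = 17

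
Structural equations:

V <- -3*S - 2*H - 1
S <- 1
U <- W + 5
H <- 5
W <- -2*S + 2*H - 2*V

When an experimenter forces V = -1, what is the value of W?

10

The intervention breaks the incoming arrows to V: V <- -3*S - 2*H - 1 no longer applies, and V = -1.
W = -2*S + 2*H - 2*V  [with S=1, H=5, V=-1]  = 10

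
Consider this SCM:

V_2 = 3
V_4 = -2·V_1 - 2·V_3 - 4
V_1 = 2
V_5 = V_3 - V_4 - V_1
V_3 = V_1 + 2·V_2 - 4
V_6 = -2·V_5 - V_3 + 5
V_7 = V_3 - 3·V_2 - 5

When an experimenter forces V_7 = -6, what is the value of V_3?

Intervening sets V_7 = -6 and removes its equation (V_7 = V_3 - 3·V_2 - 5).
V_3 is not downstream of the intervention, so its value is determined by the original equations.
V_3 = V_1 + 2·V_2 - 4  [with V_1=2, V_2=3]  = 4

4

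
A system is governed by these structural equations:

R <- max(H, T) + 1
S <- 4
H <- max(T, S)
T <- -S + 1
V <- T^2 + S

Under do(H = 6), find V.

13

do(H=6) replaces the equation H <- max(T, S) with the constant H = 6.
V is not downstream of the intervention, so its value is determined by the original equations.
T = -S + 1  [with S=4]  = -3
V = T^2 + S  [with T=-3, S=4]  = 13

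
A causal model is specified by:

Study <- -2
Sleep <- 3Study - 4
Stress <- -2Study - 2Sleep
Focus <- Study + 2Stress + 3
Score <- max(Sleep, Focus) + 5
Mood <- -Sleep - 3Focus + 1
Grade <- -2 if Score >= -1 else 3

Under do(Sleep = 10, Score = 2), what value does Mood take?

Setting Sleep = 10, Score = 2 by intervention discards those variables' equations.
Stress = -2Study - 2Sleep  [with Study=-2, Sleep=10]  = -16
Focus = Study + 2Stress + 3  [with Study=-2, Stress=-16]  = -31
Mood = -Sleep - 3Focus + 1  [with Sleep=10, Focus=-31]  = 84

84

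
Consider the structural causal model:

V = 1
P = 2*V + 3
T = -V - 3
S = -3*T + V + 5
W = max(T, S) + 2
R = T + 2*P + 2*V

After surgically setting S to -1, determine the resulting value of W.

1

Intervening sets S = -1 and removes its equation (S = -3*T + V + 5).
T = -V - 3  [with V=1]  = -4
W = max(T, S) + 2  [with T=-4, S=-1]  = 1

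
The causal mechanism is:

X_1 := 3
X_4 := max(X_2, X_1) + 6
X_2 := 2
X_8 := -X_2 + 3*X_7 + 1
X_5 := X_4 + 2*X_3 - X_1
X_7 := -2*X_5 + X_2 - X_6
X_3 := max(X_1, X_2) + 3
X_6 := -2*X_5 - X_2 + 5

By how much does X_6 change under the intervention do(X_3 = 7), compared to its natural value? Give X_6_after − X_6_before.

The intervention breaks the incoming arrows to X_3: X_3 := max(X_1, X_2) + 3 no longer applies, and X_3 = 7.
X_4 = max(X_2, X_1) + 6  [with X_2=2, X_1=3]  = 9
X_5 = X_4 + 2*X_3 - X_1  [with X_4=9, X_3=7, X_1=3]  = 20
X_6 = -2*X_5 - X_2 + 5  [with X_5=20, X_2=2]  = -37
Without intervention: X_3 = max(X_1, X_2) + 3  [with X_1=3, X_2=2]  = 6; X_4 = max(X_2, X_1) + 6  [with X_2=2, X_1=3]  = 9; X_5 = X_4 + 2*X_3 - X_1  [with X_4=9, X_3=6, X_1=3]  = 18; X_6 = -2*X_5 - X_2 + 5  [with X_5=18, X_2=2]  = -33.
Change = -37 − (-33) = -4.

-4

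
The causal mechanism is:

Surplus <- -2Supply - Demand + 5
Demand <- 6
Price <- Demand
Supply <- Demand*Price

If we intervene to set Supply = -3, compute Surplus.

5

The intervention breaks the incoming arrows to Supply: Supply <- Demand*Price no longer applies, and Supply = -3.
Surplus = -2Supply - Demand + 5  [with Supply=-3, Demand=6]  = 5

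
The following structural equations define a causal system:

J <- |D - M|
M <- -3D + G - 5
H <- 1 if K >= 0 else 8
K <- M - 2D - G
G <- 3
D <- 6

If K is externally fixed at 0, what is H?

1

Under do(K=0), the mechanism K <- M - 2D - G is discarded; K is fixed at 0.
H = 1 if K >= 0 else 8  [with K=0]  = 1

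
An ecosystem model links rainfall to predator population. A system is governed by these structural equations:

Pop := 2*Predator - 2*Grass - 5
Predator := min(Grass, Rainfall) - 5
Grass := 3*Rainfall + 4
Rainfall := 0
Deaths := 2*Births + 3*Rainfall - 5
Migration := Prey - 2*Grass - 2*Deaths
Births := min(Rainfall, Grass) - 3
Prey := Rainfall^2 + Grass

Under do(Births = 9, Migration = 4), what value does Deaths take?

Under do(Births = 9, Migration = 4), each intervened variable's structural equation is replaced by its fixed value.
Deaths = 2*Births + 3*Rainfall - 5  [with Births=9, Rainfall=0]  = 13

13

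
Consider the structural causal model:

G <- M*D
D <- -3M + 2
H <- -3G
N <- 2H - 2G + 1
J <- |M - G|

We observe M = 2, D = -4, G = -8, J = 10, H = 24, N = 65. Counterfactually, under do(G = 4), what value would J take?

The intervention breaks the incoming arrows to G: G <- M*D no longer applies, and G = 4.
J = |M - G|  [with M=2, G=4]  = 2

2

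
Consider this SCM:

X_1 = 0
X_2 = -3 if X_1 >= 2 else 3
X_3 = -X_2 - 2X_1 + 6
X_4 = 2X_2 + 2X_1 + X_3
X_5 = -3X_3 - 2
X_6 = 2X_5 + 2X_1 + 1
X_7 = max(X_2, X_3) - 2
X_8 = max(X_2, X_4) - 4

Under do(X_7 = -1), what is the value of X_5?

The intervention breaks the incoming arrows to X_7: X_7 = max(X_2, X_3) - 2 no longer applies, and X_7 = -1.
X_5 is not downstream of the intervention, so its value is determined by the original equations.
X_2 = -3 if X_1 >= 2 else 3  [with X_1=0]  = 3
X_3 = -X_2 - 2X_1 + 6  [with X_2=3, X_1=0]  = 3
X_5 = -3X_3 - 2  [with X_3=3]  = -11

-11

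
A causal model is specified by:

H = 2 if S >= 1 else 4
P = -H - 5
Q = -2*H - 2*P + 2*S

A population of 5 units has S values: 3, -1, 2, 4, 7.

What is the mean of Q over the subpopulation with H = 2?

18

E[Q|H=2] averages over only the 4 units with H=2 (S = 3, 2, 4, 7): Q = 16, 14, 18, 24, mean 18.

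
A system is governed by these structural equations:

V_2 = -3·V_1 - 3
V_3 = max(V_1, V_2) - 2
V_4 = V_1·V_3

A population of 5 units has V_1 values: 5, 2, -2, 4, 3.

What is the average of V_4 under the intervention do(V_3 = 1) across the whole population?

do(V_3=1) breaks V_3's dependence on V_1. With V_3=1 fixed, V_4 across the units is 5, 2, -2, 4, 3, mean 2.4.

2.4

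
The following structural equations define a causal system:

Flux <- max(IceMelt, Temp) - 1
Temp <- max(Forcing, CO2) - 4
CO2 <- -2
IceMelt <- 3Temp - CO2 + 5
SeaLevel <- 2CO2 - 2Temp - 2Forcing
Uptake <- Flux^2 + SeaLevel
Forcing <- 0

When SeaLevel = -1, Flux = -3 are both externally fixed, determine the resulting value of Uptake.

8

Under do(SeaLevel = -1, Flux = -3), each intervened variable's structural equation is replaced by its fixed value.
Uptake = Flux^2 + SeaLevel  [with Flux=-3, SeaLevel=-1]  = 8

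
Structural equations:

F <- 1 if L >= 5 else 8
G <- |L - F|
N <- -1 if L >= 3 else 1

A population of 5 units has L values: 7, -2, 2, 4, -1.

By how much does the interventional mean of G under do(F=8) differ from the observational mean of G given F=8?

-1.25

do(F=8) breaks F's dependence on L. With F=8 fixed, G across the units is 1, 10, 6, 4, 9, mean 6.
Conditioning on F=8 selects the 4 unit(s) with L ∈ {-2, 2, 4, -1}. Their G values: 10, 6, 4, 9. Mean = 7.25.
Difference = 6 − 7.25 = -1.25.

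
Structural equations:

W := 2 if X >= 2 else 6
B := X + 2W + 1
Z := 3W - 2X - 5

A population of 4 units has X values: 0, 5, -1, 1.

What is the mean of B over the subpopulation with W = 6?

Observing W=6 restricts to units where W's equation naturally yields 6: X ∈ {0, -1, 1}. In that subpopulation B = 13, 12, 14, mean 13.

13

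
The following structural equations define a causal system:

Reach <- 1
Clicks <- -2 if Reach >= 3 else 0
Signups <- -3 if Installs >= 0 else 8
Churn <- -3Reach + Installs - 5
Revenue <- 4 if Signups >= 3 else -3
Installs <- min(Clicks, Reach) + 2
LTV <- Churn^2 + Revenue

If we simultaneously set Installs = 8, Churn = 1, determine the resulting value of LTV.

-2

Under do(Installs = 8, Churn = 1), each intervened variable's structural equation is replaced by its fixed value.
Signups = -3 if Installs >= 0 else 8  [with Installs=8]  = -3
Revenue = 4 if Signups >= 3 else -3  [with Signups=-3]  = -3
LTV = Churn^2 + Revenue  [with Churn=1, Revenue=-3]  = -2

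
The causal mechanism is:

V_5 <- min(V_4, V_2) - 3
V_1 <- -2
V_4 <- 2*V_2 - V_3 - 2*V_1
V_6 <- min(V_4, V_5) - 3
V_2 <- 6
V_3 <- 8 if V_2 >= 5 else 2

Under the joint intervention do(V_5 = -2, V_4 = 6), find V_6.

-5

Setting V_5 = -2, V_4 = 6 by intervention discards those variables' equations.
V_6 = min(V_4, V_5) - 3  [with V_4=6, V_5=-2]  = -5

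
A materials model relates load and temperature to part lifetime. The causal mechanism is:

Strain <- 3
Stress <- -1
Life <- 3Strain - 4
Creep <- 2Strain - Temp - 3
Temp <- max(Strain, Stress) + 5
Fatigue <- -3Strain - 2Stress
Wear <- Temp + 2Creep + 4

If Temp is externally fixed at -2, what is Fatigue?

-7

The intervention breaks the incoming arrows to Temp: Temp <- max(Strain, Stress) + 5 no longer applies, and Temp = -2.
No directed path runs from Temp to Fatigue, so Fatigue keeps its natural value.
Fatigue = -3Strain - 2Stress  [with Strain=3, Stress=-1]  = -7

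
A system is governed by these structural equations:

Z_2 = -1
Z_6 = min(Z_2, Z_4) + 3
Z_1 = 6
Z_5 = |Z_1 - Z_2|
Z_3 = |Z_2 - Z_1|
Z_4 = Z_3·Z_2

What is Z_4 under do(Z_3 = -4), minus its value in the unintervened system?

11

The intervention breaks the incoming arrows to Z_3: Z_3 = |Z_2 - Z_1| no longer applies, and Z_3 = -4.
Z_4 = Z_3·Z_2  [with Z_3=-4, Z_2=-1]  = 4
Without intervention: Z_3 = |Z_2 - Z_1|  [with Z_2=-1, Z_1=6]  = 7; Z_4 = Z_3·Z_2  [with Z_3=7, Z_2=-1]  = -7.
Change = 4 − (-7) = 11.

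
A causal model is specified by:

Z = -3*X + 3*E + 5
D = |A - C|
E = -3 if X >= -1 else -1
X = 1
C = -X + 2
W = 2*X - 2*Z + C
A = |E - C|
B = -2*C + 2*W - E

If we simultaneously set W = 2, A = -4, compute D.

5

Setting W = 2, A = -4 by intervention discards those variables' equations.
C = -X + 2  [with X=1]  = 1
D = |A - C|  [with A=-4, C=1]  = 5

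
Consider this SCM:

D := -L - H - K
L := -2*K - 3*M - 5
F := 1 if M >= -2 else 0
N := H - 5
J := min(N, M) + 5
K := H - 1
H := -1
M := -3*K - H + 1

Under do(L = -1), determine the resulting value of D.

4

Intervening sets L = -1 and removes its equation (L := -2*K - 3*M - 5).
K = H - 1  [with H=-1]  = -2
D = -L - H - K  [with L=-1, H=-1, K=-2]  = 4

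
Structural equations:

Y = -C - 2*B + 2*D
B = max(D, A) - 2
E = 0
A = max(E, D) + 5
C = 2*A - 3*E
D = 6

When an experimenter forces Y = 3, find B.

9

do(Y=3) replaces the equation Y = -C - 2*B + 2*D with the constant Y = 3.
Since B is not a descendant of the intervened variable, it is unaffected.
A = max(E, D) + 5  [with E=0, D=6]  = 11
B = max(D, A) - 2  [with D=6, A=11]  = 9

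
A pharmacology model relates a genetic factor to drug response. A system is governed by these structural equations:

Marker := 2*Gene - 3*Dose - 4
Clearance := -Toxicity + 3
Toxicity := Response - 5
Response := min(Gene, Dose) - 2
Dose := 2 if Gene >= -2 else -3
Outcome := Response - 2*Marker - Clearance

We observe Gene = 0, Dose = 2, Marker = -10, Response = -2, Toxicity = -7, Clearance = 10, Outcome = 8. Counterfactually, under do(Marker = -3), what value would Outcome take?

-6

The intervention breaks the incoming arrows to Marker: Marker := 2*Gene - 3*Dose - 4 no longer applies, and Marker = -3.
Dose = 2 if Gene >= -2 else -3  [with Gene=0]  = 2
Response = min(Gene, Dose) - 2  [with Gene=0, Dose=2]  = -2
Toxicity = Response - 5  [with Response=-2]  = -7
Clearance = -Toxicity + 3  [with Toxicity=-7]  = 10
Outcome = Response - 2*Marker - Clearance  [with Response=-2, Marker=-3, Clearance=10]  = -6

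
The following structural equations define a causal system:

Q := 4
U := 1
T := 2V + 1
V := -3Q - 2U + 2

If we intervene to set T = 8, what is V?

-12

Under do(T=8), the mechanism T := 2V + 1 is discarded; T is fixed at 8.
Since V is not a descendant of the intervened variable, it is unaffected.
V = -3Q - 2U + 2  [with Q=4, U=1]  = -12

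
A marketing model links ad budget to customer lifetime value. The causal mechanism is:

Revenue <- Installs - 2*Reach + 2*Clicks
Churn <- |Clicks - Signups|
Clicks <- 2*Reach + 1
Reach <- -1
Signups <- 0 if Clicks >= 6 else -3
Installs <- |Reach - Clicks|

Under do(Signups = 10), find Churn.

11

Intervening sets Signups = 10 and removes its equation (Signups <- 0 if Clicks >= 6 else -3).
Clicks = 2*Reach + 1  [with Reach=-1]  = -1
Churn = |Clicks - Signups|  [with Clicks=-1, Signups=10]  = 11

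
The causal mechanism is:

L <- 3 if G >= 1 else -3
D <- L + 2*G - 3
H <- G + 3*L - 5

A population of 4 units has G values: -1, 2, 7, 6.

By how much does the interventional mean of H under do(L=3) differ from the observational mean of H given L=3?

Every unit gets L=3 under the intervention. H values become 3, 6, 11, 10; E[H|do(L=3)] = 7.5.
Conditioning on L=3 selects the 3 unit(s) with G ∈ {2, 7, 6}. Their H values: 6, 11, 10. Mean = 9.
Difference = 7.5 − 9 = -1.5.

-1.5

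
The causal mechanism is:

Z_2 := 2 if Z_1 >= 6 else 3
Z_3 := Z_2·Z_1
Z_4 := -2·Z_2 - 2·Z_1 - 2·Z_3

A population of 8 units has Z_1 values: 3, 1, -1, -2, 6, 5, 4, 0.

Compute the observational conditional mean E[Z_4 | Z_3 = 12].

-39

Observing Z_3=12 restricts to units where Z_3's equation naturally yields 12: Z_1 ∈ {6, 4}. In that subpopulation Z_4 = -40, -38, mean -39.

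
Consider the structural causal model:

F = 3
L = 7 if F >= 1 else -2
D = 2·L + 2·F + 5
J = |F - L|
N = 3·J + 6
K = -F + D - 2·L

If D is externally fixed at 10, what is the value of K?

-7

The intervention breaks the incoming arrows to D: D = 2·L + 2·F + 5 no longer applies, and D = 10.
L = 7 if F >= 1 else -2  [with F=3]  = 7
K = -F + D - 2·L  [with F=3, D=10, L=7]  = -7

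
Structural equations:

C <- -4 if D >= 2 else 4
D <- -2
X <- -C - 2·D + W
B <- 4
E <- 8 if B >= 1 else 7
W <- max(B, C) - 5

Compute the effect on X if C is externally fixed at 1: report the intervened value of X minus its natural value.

The intervention breaks the incoming arrows to C: C <- -4 if D >= 2 else 4 no longer applies, and C = 1.
W = max(B, C) - 5  [with B=4, C=1]  = -1
X = -C - 2·D + W  [with C=1, D=-2, W=-1]  = 2
Without intervention: C = -4 if D >= 2 else 4  [with D=-2]  = 4; W = max(B, C) - 5  [with B=4, C=4]  = -1; X = -C - 2·D + W  [with C=4, D=-2, W=-1]  = -1.
Change = 2 − (-1) = 3.

3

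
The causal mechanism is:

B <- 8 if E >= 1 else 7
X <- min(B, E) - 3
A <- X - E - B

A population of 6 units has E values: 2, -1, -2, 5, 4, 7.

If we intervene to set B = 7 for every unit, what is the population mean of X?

Every unit gets B=7 under the intervention. X values become -1, -4, -5, 2, 1, 4; E[X|do(B=7)] = -0.5.

-0.5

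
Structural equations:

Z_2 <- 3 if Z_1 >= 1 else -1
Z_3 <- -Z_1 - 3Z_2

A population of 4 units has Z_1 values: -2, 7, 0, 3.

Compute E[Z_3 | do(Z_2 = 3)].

do(Z_2=3) breaks Z_2's dependence on Z_1. With Z_2=3 fixed, Z_3 across the units is -7, -16, -9, -12, mean -11.

-11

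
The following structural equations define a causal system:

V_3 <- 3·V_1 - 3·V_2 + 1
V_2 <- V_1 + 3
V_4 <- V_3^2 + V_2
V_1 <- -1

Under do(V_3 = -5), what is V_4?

27

The intervention breaks the incoming arrows to V_3: V_3 <- 3·V_1 - 3·V_2 + 1 no longer applies, and V_3 = -5.
V_2 = V_1 + 3  [with V_1=-1]  = 2
V_4 = V_3^2 + V_2  [with V_3=-5, V_2=2]  = 27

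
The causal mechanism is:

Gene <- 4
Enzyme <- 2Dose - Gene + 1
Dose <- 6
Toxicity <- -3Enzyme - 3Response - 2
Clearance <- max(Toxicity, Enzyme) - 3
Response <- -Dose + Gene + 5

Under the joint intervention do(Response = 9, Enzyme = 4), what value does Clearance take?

1

The joint intervention fixes Response = 9, Enzyme = 4, removing each variable's own equation.
Toxicity = -3Enzyme - 3Response - 2  [with Enzyme=4, Response=9]  = -41
Clearance = max(Toxicity, Enzyme) - 3  [with Toxicity=-41, Enzyme=4]  = 1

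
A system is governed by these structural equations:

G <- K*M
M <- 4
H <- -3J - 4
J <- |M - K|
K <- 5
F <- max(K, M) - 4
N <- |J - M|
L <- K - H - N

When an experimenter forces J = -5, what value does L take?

do(J=-5) replaces the equation J <- |M - K| with the constant J = -5.
N = |J - M|  [with J=-5, M=4]  = 9
H = -3J - 4  [with J=-5]  = 11
L = K - H - N  [with K=5, H=11, N=9]  = -15

-15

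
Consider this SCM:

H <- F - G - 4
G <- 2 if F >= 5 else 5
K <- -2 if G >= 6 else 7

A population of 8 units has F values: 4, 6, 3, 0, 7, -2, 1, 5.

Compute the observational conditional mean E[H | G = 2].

0

Conditioning on G=2 selects the 3 unit(s) with F ∈ {6, 7, 5}. Their H values: 0, 1, -1. Mean = 0.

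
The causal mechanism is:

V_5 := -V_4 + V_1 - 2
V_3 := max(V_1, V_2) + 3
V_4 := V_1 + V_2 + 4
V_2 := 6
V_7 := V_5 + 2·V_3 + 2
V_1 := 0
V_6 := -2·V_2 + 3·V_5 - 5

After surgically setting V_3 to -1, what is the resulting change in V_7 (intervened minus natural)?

-20

The intervention breaks the incoming arrows to V_3: V_3 := max(V_1, V_2) + 3 no longer applies, and V_3 = -1.
V_4 = V_1 + V_2 + 4  [with V_1=0, V_2=6]  = 10
V_5 = -V_4 + V_1 - 2  [with V_4=10, V_1=0]  = -12
V_7 = V_5 + 2·V_3 + 2  [with V_5=-12, V_3=-1]  = -12
Without intervention: V_3 = max(V_1, V_2) + 3  [with V_1=0, V_2=6]  = 9; V_4 = V_1 + V_2 + 4  [with V_1=0, V_2=6]  = 10; V_5 = -V_4 + V_1 - 2  [with V_4=10, V_1=0]  = -12; V_7 = V_5 + 2·V_3 + 2  [with V_5=-12, V_3=9]  = 8.
Change = -12 − 8 = -20.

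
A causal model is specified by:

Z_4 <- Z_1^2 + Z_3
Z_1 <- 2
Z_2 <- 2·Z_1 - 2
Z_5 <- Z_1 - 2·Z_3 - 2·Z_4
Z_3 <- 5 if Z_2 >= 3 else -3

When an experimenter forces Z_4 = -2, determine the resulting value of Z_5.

12

Intervening sets Z_4 = -2 and removes its equation (Z_4 <- Z_1^2 + Z_3).
Z_2 = 2·Z_1 - 2  [with Z_1=2]  = 2
Z_3 = 5 if Z_2 >= 3 else -3  [with Z_2=2]  = -3
Z_5 = Z_1 - 2·Z_3 - 2·Z_4  [with Z_1=2, Z_3=-3, Z_4=-2]  = 12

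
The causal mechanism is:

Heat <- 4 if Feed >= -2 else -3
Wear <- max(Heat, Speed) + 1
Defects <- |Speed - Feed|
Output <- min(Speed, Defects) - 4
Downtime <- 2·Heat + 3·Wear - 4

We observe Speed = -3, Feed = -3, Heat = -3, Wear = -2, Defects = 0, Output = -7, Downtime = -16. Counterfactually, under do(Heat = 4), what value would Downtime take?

The intervention breaks the incoming arrows to Heat: Heat <- 4 if Feed >= -2 else -3 no longer applies, and Heat = 4.
Wear = max(Heat, Speed) + 1  [with Heat=4, Speed=-3]  = 5
Downtime = 2·Heat + 3·Wear - 4  [with Heat=4, Wear=5]  = 19

19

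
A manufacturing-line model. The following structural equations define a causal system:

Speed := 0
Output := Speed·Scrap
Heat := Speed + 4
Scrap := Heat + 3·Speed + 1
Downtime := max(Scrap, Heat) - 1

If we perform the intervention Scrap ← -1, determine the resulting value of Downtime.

3

do(Scrap=-1) replaces the equation Scrap := Heat + 3·Speed + 1 with the constant Scrap = -1.
Heat = Speed + 4  [with Speed=0]  = 4
Downtime = max(Scrap, Heat) - 1  [with Scrap=-1, Heat=4]  = 3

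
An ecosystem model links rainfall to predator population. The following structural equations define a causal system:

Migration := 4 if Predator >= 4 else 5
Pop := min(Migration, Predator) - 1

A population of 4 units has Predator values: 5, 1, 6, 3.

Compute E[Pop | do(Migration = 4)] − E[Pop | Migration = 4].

-1

Under do(Migration=4), Migration's equation is replaced by Migration=4 for every unit. Per-unit Pop: 3, 0, 3, 2. Mean = 2.
E[Pop|Migration=4] averages over only the 2 units with Migration=4 (Predator = 5, 6): Pop = 3, 3, mean 3.
Difference = 2 − 3 = -1.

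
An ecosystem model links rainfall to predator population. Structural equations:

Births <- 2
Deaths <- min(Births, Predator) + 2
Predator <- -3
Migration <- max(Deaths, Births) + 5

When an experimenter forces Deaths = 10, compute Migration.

15

The intervention breaks the incoming arrows to Deaths: Deaths <- min(Births, Predator) + 2 no longer applies, and Deaths = 10.
Migration = max(Deaths, Births) + 5  [with Deaths=10, Births=2]  = 15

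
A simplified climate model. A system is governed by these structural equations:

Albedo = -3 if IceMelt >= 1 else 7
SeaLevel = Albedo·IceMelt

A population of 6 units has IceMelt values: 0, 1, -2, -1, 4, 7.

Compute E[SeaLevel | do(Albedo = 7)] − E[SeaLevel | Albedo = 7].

17.5

do(Albedo=7) breaks Albedo's dependence on IceMelt. With Albedo=7 fixed, SeaLevel across the units is 0, 7, -14, -7, 28, 49, mean 10.5.
Conditioning on Albedo=7 selects the 3 unit(s) with IceMelt ∈ {0, -2, -1}. Their SeaLevel values: 0, -14, -7. Mean = -7.
Difference = 10.5 − (-7) = 17.5.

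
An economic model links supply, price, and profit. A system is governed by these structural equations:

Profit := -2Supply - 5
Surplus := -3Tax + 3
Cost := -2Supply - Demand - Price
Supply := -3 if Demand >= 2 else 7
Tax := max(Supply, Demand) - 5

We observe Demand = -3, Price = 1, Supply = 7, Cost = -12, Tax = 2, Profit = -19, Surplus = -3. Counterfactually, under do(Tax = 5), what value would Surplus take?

Under do(Tax=5), the mechanism Tax := max(Supply, Demand) - 5 is discarded; Tax is fixed at 5.
Surplus = -3Tax + 3  [with Tax=5]  = -12

-12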